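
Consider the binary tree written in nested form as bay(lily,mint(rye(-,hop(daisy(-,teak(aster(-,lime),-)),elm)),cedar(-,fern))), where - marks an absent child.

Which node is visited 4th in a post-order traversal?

teak

Post-order visits the left subtree, then the right subtree, then the node.
At bay: go left to lily.
  lily is a leaf — visit lily.
At bay: go right to mint.
  At mint: go left to rye.
    At rye: no left child.
    At rye: go right to hop.
      At hop: go left to daisy.
        At daisy: no left child.
        At daisy: go right to teak.
          At teak: go left to aster.
            At aster: no left child.
            At aster: go right to lime.
              lime is a leaf — visit lime.
            Visit aster.
          At teak: no right child.
          Visit teak.
        Visit daisy.
      At hop: go right to elm.
        elm is a leaf — visit elm.
      Visit hop.
    Visit rye.
  At mint: go right to cedar.
    At cedar: no left child.
    At cedar: go right to fern.
      fern is a leaf — visit fern.
    Visit cedar.
  Visit mint.
Visit bay.
Full post-order sequence: lily, lime, aster, teak, daisy, elm, hop, rye, fern, cedar, mint, bay.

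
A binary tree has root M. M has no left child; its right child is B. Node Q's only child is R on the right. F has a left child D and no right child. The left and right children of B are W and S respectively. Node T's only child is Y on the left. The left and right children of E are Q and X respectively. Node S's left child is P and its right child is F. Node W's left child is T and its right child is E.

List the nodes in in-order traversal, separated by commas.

M, Y, T, W, Q, R, E, X, B, P, S, D, F

In-order visits the left subtree, then the node, then the right subtree.
At M: no left child.
Visit M.
At M: go right to B.
  At B: go left to W.
    At W: go left to T.
      At T: go left to Y.
        Y is a leaf — visit Y.
      Visit T.
      At T: no right child.
    Visit W.
    At W: go right to E.
      At E: go left to Q.
        At Q: no left child.
        Visit Q.
        At Q: go right to R.
          R is a leaf — visit R.
      Visit E.
      At E: go right to X.
        X is a leaf — visit X.
  Visit B.
  At B: go right to S.
    At S: go left to P.
      P is a leaf — visit P.
    Visit S.
    At S: go right to F.
      At F: go left to D.
        D is a leaf — visit D.
      Visit F.
      At F: no right child.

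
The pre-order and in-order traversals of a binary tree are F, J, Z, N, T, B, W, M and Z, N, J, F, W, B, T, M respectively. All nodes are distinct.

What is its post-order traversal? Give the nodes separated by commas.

The first element of pre-order is the root; it splits in-order into left and right subtrees.
Root F: left subtree has 3 nodes {Z, N, J}, right has 4 {W, B, T, M}.
  Root J: left subtree has 2 nodes {Z, N}, right has 0 { }.
    Root Z: left subtree has 0 nodes { }, right has 1 {N}.
  Root T: left subtree has 2 nodes {W, B}, right has 1 {M}.
    Root B: left subtree has 1 node {W}, right has 0 { }.

N, Z, J, W, B, M, T, F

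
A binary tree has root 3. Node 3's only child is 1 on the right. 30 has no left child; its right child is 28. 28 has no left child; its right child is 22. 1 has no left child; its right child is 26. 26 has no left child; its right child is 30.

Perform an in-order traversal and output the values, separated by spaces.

In-order visits the left subtree, then the node, then the right subtree.
At 3: no left child.
Visit 3.
At 3: go right to 1.
  At 1: no left child.
  Visit 1.
  At 1: go right to 26.
    At 26: no left child.
    Visit 26.
    At 26: go right to 30.
      At 30: no left child.
      Visit 30.
      At 30: go right to 28.
        At 28: no left child.
        Visit 28.
        At 28: go right to 22.
          22 is a leaf — visit 22.

3 1 26 30 28 22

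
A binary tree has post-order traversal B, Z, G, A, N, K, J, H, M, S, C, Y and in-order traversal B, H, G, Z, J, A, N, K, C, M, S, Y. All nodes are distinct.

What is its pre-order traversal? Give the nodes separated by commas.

The last element of post-order is the root; it splits in-order into left and right subtrees.
Root Y: left subtree has 11 nodes {B, H, G, Z, J, A, N, K, C, M, S}, right has 0 { }.
  Root C: left subtree has 8 nodes {B, H, G, Z, J, A, N, K}, right has 2 {M, S}.
    Root H: left subtree has 1 node {B}, right has 6 {G, Z, J, A, N, K}.
      Root J: left subtree has 2 nodes {G, Z}, right has 3 {A, N, K}.
        Root G: left subtree has 0 nodes { }, right has 1 {Z}.
        Root K: left subtree has 2 nodes {A, N}, right has 0 { }.
          Root N: left subtree has 1 node {A}, right has 0 { }.
    Root S: left subtree has 1 node {M}, right has 0 { }.

Y, C, H, B, J, G, Z, K, N, A, S, M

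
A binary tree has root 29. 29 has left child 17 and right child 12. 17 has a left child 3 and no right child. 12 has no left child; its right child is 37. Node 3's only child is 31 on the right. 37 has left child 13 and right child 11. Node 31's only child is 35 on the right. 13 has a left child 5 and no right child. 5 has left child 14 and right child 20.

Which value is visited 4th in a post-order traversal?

17

Post-order visits the left subtree, then the right subtree, then the node.
At 29: go left to 17.
  At 17: go left to 3.
    At 3: no left child.
    At 3: go right to 31.
      At 31: no left child.
      At 31: go right to 35.
        35 is a leaf — visit 35.
      Visit 31.
    Visit 3.
  At 17: no right child.
  Visit 17.
At 29: go right to 12.
  At 12: no left child.
  At 12: go right to 37.
    At 37: go left to 13.
      At 13: go left to 5.
        At 5: go left to 14.
          14 is a leaf — visit 14.
        At 5: go right to 20.
          20 is a leaf — visit 20.
        Visit 5.
      At 13: no right child.
      Visit 13.
    At 37: go right to 11.
      11 is a leaf — visit 11.
    Visit 37.
  Visit 12.
Visit 29.
Full post-order sequence: 35, 31, 3, 17, 14, 20, 5, 13, 11, 37, 12, 29.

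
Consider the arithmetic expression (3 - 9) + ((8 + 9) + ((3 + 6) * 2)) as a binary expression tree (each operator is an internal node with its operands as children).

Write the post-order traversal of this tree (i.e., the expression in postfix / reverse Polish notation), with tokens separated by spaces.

Post-order on an expression tree gives postfix notation: for each operator, emit left operand, right operand, then the operator.

3 9 - 8 9 + 3 6 + 2 * + +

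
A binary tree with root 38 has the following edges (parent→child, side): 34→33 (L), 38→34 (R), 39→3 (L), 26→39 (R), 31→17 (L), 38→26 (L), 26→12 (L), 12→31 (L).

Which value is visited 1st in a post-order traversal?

Post-order visits the left subtree, then the right subtree, then the node.
At 38: go left to 26.
  At 26: go left to 12.
    At 12: go left to 31.
      At 31: go left to 17.
        17 is a leaf — visit 17.
      At 31: no right child.
      Visit 31.
    At 12: no right child.
    Visit 12.
  At 26: go right to 39.
    At 39: go left to 3.
      3 is a leaf — visit 3.
    At 39: no right child.
    Visit 39.
  Visit 26.
At 38: go right to 34.
  At 34: go left to 33.
    33 is a leaf — visit 33.
  At 34: no right child.
  Visit 34.
Visit 38.
Full post-order sequence: 17, 31, 12, 3, 39, 26, 33, 34, 38.

17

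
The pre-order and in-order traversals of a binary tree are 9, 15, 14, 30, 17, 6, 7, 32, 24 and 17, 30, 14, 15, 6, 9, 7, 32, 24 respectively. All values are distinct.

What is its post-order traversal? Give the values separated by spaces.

The first element of pre-order is the root; it splits in-order into left and right subtrees.
Root 9: left subtree has 5 nodes {17, 30, 14, 15, 6}, right has 3 {7, 32, 24}.
  Root 15: left subtree has 3 nodes {17, 30, 14}, right has 1 {6}.
    Root 14: left subtree has 2 nodes {17, 30}, right has 0 { }.
      Root 30: left subtree has 1 node {17}, right has 0 { }.
  Root 7: left subtree has 0 nodes { }, right has 2 {32, 24}.
    Root 32: left subtree has 0 nodes { }, right has 1 {24}.

17 30 14 6 15 24 32 7 9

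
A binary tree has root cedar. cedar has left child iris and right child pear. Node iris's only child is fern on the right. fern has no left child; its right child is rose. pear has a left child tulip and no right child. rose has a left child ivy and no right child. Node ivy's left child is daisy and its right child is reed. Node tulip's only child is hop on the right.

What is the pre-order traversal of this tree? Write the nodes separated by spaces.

Pre-order visits the node, then its left subtree, then its right subtree.
Visit cedar.
At cedar: go left to iris.
  Visit iris.
  At iris: no left child.
  At iris: go right to fern.
    Visit fern.
    At fern: no left child.
    At fern: go right to rose.
      Visit rose.
      At rose: go left to ivy.
        Visit ivy.
        At ivy: go left to daisy.
          daisy is a leaf — visit daisy.
        At ivy: go right to reed.
          reed is a leaf — visit reed.
      At rose: no right child.
At cedar: go right to pear.
  Visit pear.
  At pear: go left to tulip.
    Visit tulip.
    At tulip: no left child.
    At tulip: go right to hop.
      hop is a leaf — visit hop.
  At pear: no right child.

cedar iris fern rose ivy daisy reed pear tulip hop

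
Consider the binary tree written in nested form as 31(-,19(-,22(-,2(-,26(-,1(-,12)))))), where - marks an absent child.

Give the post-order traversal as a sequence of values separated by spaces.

12 1 26 2 22 19 31

Post-order visits the left subtree, then the right subtree, then the node.
At 31: no left child.
At 31: go right to 19.
  At 19: no left child.
  At 19: go right to 22.
    At 22: no left child.
    At 22: go right to 2.
      At 2: no left child.
      At 2: go right to 26.
        At 26: no left child.
        At 26: go right to 1.
          At 1: no left child.
          At 1: go right to 12.
            12 is a leaf — visit 12.
          Visit 1.
        Visit 26.
      Visit 2.
    Visit 22.
  Visit 19.
Visit 31.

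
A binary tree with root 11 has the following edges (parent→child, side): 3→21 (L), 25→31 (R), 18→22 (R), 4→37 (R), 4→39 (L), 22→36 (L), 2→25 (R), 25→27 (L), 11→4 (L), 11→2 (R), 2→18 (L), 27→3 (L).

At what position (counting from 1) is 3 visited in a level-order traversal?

12

Level-order visits nodes level by level from the root, left to right within each level.
Level 0: 11
Level 1: 4, 2
Level 2: 39, 37, 18, 25
Level 3: 22, 27, 31
Level 4: 36, 3
Level 5: 21
Full level-order sequence: 11, 4, 2, 39, 37, 18, 25, 22, 27, 31, 36, 3, 21.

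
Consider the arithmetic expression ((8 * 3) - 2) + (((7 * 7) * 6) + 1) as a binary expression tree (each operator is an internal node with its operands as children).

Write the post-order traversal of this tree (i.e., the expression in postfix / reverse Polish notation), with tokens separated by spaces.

Post-order on an expression tree gives postfix notation: for each operator, emit left operand, right operand, then the operator.

8 3 * 2 - 7 7 * 6 * 1 + +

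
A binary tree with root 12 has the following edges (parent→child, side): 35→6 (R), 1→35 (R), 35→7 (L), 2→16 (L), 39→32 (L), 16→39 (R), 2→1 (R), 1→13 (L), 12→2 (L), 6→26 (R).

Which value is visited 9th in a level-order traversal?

7

Level-order visits nodes level by level from the root, left to right within each level.
Level 0: 12
Level 1: 2
Level 2: 16, 1
Level 3: 39, 13, 35
Level 4: 32, 7, 6
Level 5: 26
Full level-order sequence: 12, 2, 16, 1, 39, 13, 35, 32, 7, 6, 26.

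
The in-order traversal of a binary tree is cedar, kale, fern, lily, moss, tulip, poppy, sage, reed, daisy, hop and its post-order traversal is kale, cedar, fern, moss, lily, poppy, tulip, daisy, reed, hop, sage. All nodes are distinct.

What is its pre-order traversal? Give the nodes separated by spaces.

sage tulip lily fern cedar kale moss poppy hop reed daisy

The last element of post-order is the root; it splits in-order into left and right subtrees.
Root sage: left subtree has 7 nodes {cedar, kale, fern, lily, moss, tulip, poppy}, right has 3 {reed, daisy, hop}.
  Root tulip: left subtree has 5 nodes {cedar, kale, fern, lily, moss}, right has 1 {poppy}.
    Root lily: left subtree has 3 nodes {cedar, kale, fern}, right has 1 {moss}.
      Root fern: left subtree has 2 nodes {cedar, kale}, right has 0 { }.
        Root cedar: left subtree has 0 nodes { }, right has 1 {kale}.
  Root hop: left subtree has 2 nodes {reed, daisy}, right has 0 { }.
    Root reed: left subtree has 0 nodes { }, right has 1 {daisy}.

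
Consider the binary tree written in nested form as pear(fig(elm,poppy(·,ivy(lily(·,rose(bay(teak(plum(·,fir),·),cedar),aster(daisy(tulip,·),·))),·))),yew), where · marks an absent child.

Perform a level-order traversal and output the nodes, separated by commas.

pear, fig, yew, elm, poppy, ivy, lily, rose, bay, aster, teak, cedar, daisy, plum, tulip, fir

Level-order visits nodes level by level from the root, left to right within each level.
Level 0: pear
Level 1: fig, yew
Level 2: elm, poppy
Level 3: ivy
Level 4: lily
Level 5: rose
Level 6: bay, aster
Level 7: teak, cedar, daisy
Level 8: plum, tulip
Level 9: fir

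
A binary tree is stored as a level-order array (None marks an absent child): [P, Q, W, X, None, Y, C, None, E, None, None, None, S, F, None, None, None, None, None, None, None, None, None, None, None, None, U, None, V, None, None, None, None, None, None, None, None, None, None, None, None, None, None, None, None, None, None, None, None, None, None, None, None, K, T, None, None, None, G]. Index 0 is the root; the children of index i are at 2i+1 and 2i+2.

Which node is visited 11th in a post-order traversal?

Post-order visits the left subtree, then the right subtree, then the node.
At P: go left to Q.
  At Q: go left to X.
    At X: no left child.
    At X: go right to E.
      E is a leaf — visit E.
    Visit X.
  At Q: no right child.
  Visit Q.
At P: go right to W.
  At W: go left to Y.
    At Y: no left child.
    At Y: go right to S.
      At S: no left child.
      At S: go right to U.
        At U: go left to K.
          K is a leaf — visit K.
        At U: go right to T.
          T is a leaf — visit T.
        Visit U.
      Visit S.
    Visit Y.
  At W: go right to C.
    At C: go left to F.
      At F: no left child.
      At F: go right to V.
        At V: no left child.
        At V: go right to G.
          G is a leaf — visit G.
        Visit V.
      Visit F.
    At C: no right child.
    Visit C.
  Visit W.
Visit P.
Full post-order sequence: E, X, Q, K, T, U, S, Y, G, V, F, C, W, P.

F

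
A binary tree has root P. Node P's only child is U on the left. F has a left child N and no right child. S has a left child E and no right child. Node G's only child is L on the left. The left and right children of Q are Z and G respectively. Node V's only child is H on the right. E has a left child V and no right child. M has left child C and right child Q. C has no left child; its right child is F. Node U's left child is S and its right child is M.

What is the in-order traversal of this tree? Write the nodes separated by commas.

In-order visits the left subtree, then the node, then the right subtree.
At P: go left to U.
  At U: go left to S.
    At S: go left to E.
      At E: go left to V.
        At V: no left child.
        Visit V.
        At V: go right to H.
          H is a leaf — visit H.
      Visit E.
      At E: no right child.
    Visit S.
    At S: no right child.
  Visit U.
  At U: go right to M.
    At M: go left to C.
      At C: no left child.
      Visit C.
      At C: go right to F.
        At F: go left to N.
          N is a leaf — visit N.
        Visit F.
        At F: no right child.
    Visit M.
    At M: go right to Q.
      At Q: go left to Z.
        Z is a leaf — visit Z.
      Visit Q.
      At Q: go right to G.
        At G: go left to L.
          L is a leaf — visit L.
        Visit G.
        At G: no right child.
Visit P.
At P: no right child.

V, H, E, S, U, C, N, F, M, Z, Q, L, G, P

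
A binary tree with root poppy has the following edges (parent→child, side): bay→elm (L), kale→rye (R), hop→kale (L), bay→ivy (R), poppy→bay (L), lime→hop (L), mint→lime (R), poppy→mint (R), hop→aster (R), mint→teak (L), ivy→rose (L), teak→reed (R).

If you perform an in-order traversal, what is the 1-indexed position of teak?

In-order visits the left subtree, then the node, then the right subtree.
At poppy: go left to bay.
  At bay: go left to elm.
    elm is a leaf — visit elm.
  Visit bay.
  At bay: go right to ivy.
    At ivy: go left to rose.
      rose is a leaf — visit rose.
    Visit ivy.
    At ivy: no right child.
Visit poppy.
At poppy: go right to mint.
  At mint: go left to teak.
    At teak: no left child.
    Visit teak.
    At teak: go right to reed.
      reed is a leaf — visit reed.
  Visit mint.
  At mint: go right to lime.
    At lime: go left to hop.
      At hop: go left to kale.
        At kale: no left child.
        Visit kale.
        At kale: go right to rye.
          rye is a leaf — visit rye.
      Visit hop.
      At hop: go right to aster.
        aster is a leaf — visit aster.
    Visit lime.
    At lime: no right child.
Full in-order sequence: elm, bay, rose, ivy, poppy, teak, reed, mint, kale, rye, hop, aster, lime.

6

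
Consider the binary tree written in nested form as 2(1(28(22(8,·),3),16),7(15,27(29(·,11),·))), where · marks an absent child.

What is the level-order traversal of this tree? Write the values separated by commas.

Level-order visits nodes level by level from the root, left to right within each level.
Level 0: 2
Level 1: 1, 7
Level 2: 28, 16, 15, 27
Level 3: 22, 3, 29
Level 4: 8, 11

2, 1, 7, 28, 16, 15, 27, 22, 3, 29, 8, 11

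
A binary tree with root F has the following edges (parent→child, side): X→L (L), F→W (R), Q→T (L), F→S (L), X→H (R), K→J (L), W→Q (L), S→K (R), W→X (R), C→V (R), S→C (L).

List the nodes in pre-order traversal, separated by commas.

F, S, C, V, K, J, W, Q, T, X, L, H

Pre-order visits the node, then its left subtree, then its right subtree.
Visit F.
At F: go left to S.
  Visit S.
  At S: go left to C.
    Visit C.
    At C: no left child.
    At C: go right to V.
      V is a leaf — visit V.
  At S: go right to K.
    Visit K.
    At K: go left to J.
      J is a leaf — visit J.
    At K: no right child.
At F: go right to W.
  Visit W.
  At W: go left to Q.
    Visit Q.
    At Q: go left to T.
      T is a leaf — visit T.
    At Q: no right child.
  At W: go right to X.
    Visit X.
    At X: go left to L.
      L is a leaf — visit L.
    At X: go right to H.
      H is a leaf — visit H.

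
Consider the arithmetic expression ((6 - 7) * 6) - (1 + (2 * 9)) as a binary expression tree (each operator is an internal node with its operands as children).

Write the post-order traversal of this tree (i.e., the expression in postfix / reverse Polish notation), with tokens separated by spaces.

6 7 - 6 * 1 2 9 * + -

Post-order on an expression tree gives postfix notation: for each operator, emit left operand, right operand, then the operator.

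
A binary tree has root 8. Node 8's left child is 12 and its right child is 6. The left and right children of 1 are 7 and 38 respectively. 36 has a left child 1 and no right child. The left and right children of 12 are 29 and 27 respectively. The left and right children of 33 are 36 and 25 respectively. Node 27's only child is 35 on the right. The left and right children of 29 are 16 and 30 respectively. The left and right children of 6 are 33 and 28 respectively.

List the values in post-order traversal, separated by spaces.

16 30 29 35 27 12 7 38 1 36 25 33 28 6 8

Post-order visits the left subtree, then the right subtree, then the node.
At 8: go left to 12.
  At 12: go left to 29.
    At 29: go left to 16.
      16 is a leaf — visit 16.
    At 29: go right to 30.
      30 is a leaf — visit 30.
    Visit 29.
  At 12: go right to 27.
    At 27: no left child.
    At 27: go right to 35.
      35 is a leaf — visit 35.
    Visit 27.
  Visit 12.
At 8: go right to 6.
  At 6: go left to 33.
    At 33: go left to 36.
      At 36: go left to 1.
        At 1: go left to 7.
          7 is a leaf — visit 7.
        At 1: go right to 38.
          38 is a leaf — visit 38.
        Visit 1.
      At 36: no right child.
      Visit 36.
    At 33: go right to 25.
      25 is a leaf — visit 25.
    Visit 33.
  At 6: go right to 28.
    28 is a leaf — visit 28.
  Visit 6.
Visit 8.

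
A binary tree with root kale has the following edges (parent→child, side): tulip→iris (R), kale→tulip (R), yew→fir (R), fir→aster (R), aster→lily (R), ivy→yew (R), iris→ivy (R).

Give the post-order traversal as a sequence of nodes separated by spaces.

Post-order visits the left subtree, then the right subtree, then the node.
At kale: no left child.
At kale: go right to tulip.
  At tulip: no left child.
  At tulip: go right to iris.
    At iris: no left child.
    At iris: go right to ivy.
      At ivy: no left child.
      At ivy: go right to yew.
        At yew: no left child.
        At yew: go right to fir.
          At fir: no left child.
          At fir: go right to aster.
            At aster: no left child.
            At aster: go right to lily.
              lily is a leaf — visit lily.
            Visit aster.
          Visit fir.
        Visit yew.
      Visit ivy.
    Visit iris.
  Visit tulip.
Visit kale.

lily aster fir yew ivy iris tulip kale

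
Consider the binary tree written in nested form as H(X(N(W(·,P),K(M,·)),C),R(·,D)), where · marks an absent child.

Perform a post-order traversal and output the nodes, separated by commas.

P, W, M, K, N, C, X, D, R, H

Post-order visits the left subtree, then the right subtree, then the node.
At H: go left to X.
  At X: go left to N.
    At N: go left to W.
      At W: no left child.
      At W: go right to P.
        P is a leaf — visit P.
      Visit W.
    At N: go right to K.
      At K: go left to M.
        M is a leaf — visit M.
      At K: no right child.
      Visit K.
    Visit N.
  At X: go right to C.
    C is a leaf — visit C.
  Visit X.
At H: go right to R.
  At R: no left child.
  At R: go right to D.
    D is a leaf — visit D.
  Visit R.
Visit H.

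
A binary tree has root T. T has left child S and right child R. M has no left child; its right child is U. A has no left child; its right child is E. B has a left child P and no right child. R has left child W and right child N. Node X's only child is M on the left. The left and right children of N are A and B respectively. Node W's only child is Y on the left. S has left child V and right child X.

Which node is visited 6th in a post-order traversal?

Post-order visits the left subtree, then the right subtree, then the node.
At T: go left to S.
  At S: go left to V.
    V is a leaf — visit V.
  At S: go right to X.
    At X: go left to M.
      At M: no left child.
      At M: go right to U.
        U is a leaf — visit U.
      Visit M.
    At X: no right child.
    Visit X.
  Visit S.
At T: go right to R.
  At R: go left to W.
    At W: go left to Y.
      Y is a leaf — visit Y.
    At W: no right child.
    Visit W.
  At R: go right to N.
    At N: go left to A.
      At A: no left child.
      At A: go right to E.
        E is a leaf — visit E.
      Visit A.
    At N: go right to B.
      At B: go left to P.
        P is a leaf — visit P.
      At B: no right child.
      Visit B.
    Visit N.
  Visit R.
Visit T.
Full post-order sequence: V, U, M, X, S, Y, W, E, A, P, B, N, R, T.

Y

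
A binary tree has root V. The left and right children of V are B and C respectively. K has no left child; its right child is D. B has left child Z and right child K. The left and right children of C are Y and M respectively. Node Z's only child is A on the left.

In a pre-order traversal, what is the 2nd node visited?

B

Pre-order visits the node, then its left subtree, then its right subtree.
Visit V.
At V: go left to B.
  Visit B.
  At B: go left to Z.
    Visit Z.
    At Z: go left to A.
      A is a leaf — visit A.
    At Z: no right child.
  At B: go right to K.
    Visit K.
    At K: no left child.
    At K: go right to D.
      D is a leaf — visit D.
At V: go right to C.
  Visit C.
  At C: go left to Y.
    Y is a leaf — visit Y.
  At C: go right to M.
    M is a leaf — visit M.
Full pre-order sequence: V, B, Z, A, K, D, C, Y, M.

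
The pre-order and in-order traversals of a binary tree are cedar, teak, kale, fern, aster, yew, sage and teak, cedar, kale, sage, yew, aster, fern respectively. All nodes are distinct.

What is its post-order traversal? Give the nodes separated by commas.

teak, sage, yew, aster, fern, kale, cedar

The first element of pre-order is the root; it splits in-order into left and right subtrees.
Root cedar: left subtree has 1 node {teak}, right has 5 {kale, sage, yew, aster, fern}.
  Root kale: left subtree has 0 nodes { }, right has 4 {sage, yew, aster, fern}.
    Root fern: left subtree has 3 nodes {sage, yew, aster}, right has 0 { }.
      Root aster: left subtree has 2 nodes {sage, yew}, right has 0 { }.
        Root yew: left subtree has 1 node {sage}, right has 0 { }.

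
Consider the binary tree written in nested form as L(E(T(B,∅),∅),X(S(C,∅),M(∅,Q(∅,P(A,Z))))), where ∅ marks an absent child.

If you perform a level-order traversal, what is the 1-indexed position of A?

Level-order visits nodes level by level from the root, left to right within each level.
Level 0: L
Level 1: E, X
Level 2: T, S, M
Level 3: B, C, Q
Level 4: P
Level 5: A, Z
Full level-order sequence: L, E, X, T, S, M, B, C, Q, P, A, Z.

11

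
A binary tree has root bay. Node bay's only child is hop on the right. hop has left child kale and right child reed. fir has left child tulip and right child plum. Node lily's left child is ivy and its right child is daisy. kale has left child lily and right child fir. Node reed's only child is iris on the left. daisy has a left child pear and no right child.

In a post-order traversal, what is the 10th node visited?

Post-order visits the left subtree, then the right subtree, then the node.
At bay: no left child.
At bay: go right to hop.
  At hop: go left to kale.
    At kale: go left to lily.
      At lily: go left to ivy.
        ivy is a leaf — visit ivy.
      At lily: go right to daisy.
        At daisy: go left to pear.
          pear is a leaf — visit pear.
        At daisy: no right child.
        Visit daisy.
      Visit lily.
    At kale: go right to fir.
      At fir: go left to tulip.
        tulip is a leaf — visit tulip.
      At fir: go right to plum.
        plum is a leaf — visit plum.
      Visit fir.
    Visit kale.
  At hop: go right to reed.
    At reed: go left to iris.
      iris is a leaf — visit iris.
    At reed: no right child.
    Visit reed.
  Visit hop.
Visit bay.
Full post-order sequence: ivy, pear, daisy, lily, tulip, plum, fir, kale, iris, reed, hop, bay.

reed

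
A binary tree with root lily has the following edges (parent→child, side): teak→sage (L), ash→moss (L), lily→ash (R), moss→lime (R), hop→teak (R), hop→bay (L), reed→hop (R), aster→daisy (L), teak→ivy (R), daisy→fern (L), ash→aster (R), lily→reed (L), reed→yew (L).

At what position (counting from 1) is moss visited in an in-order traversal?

In-order visits the left subtree, then the node, then the right subtree.
At lily: go left to reed.
  At reed: go left to yew.
    yew is a leaf — visit yew.
  Visit reed.
  At reed: go right to hop.
    At hop: go left to bay.
      bay is a leaf — visit bay.
    Visit hop.
    At hop: go right to teak.
      At teak: go left to sage.
        sage is a leaf — visit sage.
      Visit teak.
      At teak: go right to ivy.
        ivy is a leaf — visit ivy.
Visit lily.
At lily: go right to ash.
  At ash: go left to moss.
    At moss: no left child.
    Visit moss.
    At moss: go right to lime.
      lime is a leaf — visit lime.
  Visit ash.
  At ash: go right to aster.
    At aster: go left to daisy.
      At daisy: go left to fern.
        fern is a leaf — visit fern.
      Visit daisy.
      At daisy: no right child.
    Visit aster.
    At aster: no right child.
Full in-order sequence: yew, reed, bay, hop, sage, teak, ivy, lily, moss, lime, ash, fern, daisy, aster.

9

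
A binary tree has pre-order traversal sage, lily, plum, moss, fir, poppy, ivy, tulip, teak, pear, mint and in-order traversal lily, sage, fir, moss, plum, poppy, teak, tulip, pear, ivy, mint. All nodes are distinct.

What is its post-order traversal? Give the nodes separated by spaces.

The first element of pre-order is the root; it splits in-order into left and right subtrees.
Root sage: left subtree has 1 node {lily}, right has 9 {fir, moss, plum, poppy, teak, tulip, pear, ivy, mint}.
  Root plum: left subtree has 2 nodes {fir, moss}, right has 6 {poppy, teak, tulip, pear, ivy, mint}.
    Root moss: left subtree has 1 node {fir}, right has 0 { }.
    Root poppy: left subtree has 0 nodes { }, right has 5 {teak, tulip, pear, ivy, mint}.
      Root ivy: left subtree has 3 nodes {teak, tulip, pear}, right has 1 {mint}.
        Root tulip: left subtree has 1 node {teak}, right has 1 {pear}.

lily fir moss teak pear tulip mint ivy poppy plum sage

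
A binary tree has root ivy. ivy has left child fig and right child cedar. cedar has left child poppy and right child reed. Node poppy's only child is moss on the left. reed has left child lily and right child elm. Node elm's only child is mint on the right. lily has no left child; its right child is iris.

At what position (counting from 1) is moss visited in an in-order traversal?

In-order visits the left subtree, then the node, then the right subtree.
At ivy: go left to fig.
  fig is a leaf — visit fig.
Visit ivy.
At ivy: go right to cedar.
  At cedar: go left to poppy.
    At poppy: go left to moss.
      moss is a leaf — visit moss.
    Visit poppy.
    At poppy: no right child.
  Visit cedar.
  At cedar: go right to reed.
    At reed: go left to lily.
      At lily: no left child.
      Visit lily.
      At lily: go right to iris.
        iris is a leaf — visit iris.
    Visit reed.
    At reed: go right to elm.
      At elm: no left child.
      Visit elm.
      At elm: go right to mint.
        mint is a leaf — visit mint.
Full in-order sequence: fig, ivy, moss, poppy, cedar, lily, iris, reed, elm, mint.

3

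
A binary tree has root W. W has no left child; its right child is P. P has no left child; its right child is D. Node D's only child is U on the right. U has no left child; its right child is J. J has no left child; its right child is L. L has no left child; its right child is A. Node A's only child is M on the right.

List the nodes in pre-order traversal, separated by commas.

Pre-order visits the node, then its left subtree, then its right subtree.
Visit W.
At W: no left child.
At W: go right to P.
  Visit P.
  At P: no left child.
  At P: go right to D.
    Visit D.
    At D: no left child.
    At D: go right to U.
      Visit U.
      At U: no left child.
      At U: go right to J.
        Visit J.
        At J: no left child.
        At J: go right to L.
          Visit L.
          At L: no left child.
          At L: go right to A.
            Visit A.
            At A: no left child.
            At A: go right to M.
              M is a leaf — visit M.

W, P, D, U, J, L, A, M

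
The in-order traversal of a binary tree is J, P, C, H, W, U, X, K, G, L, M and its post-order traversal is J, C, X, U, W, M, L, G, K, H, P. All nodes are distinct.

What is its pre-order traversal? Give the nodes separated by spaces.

P J H C K W U X G L M

The last element of post-order is the root; it splits in-order into left and right subtrees.
Root P: left subtree has 1 node {J}, right has 9 {C, H, W, U, X, K, G, L, M}.
  Root H: left subtree has 1 node {C}, right has 7 {W, U, X, K, G, L, M}.
    Root K: left subtree has 3 nodes {W, U, X}, right has 3 {G, L, M}.
      Root W: left subtree has 0 nodes { }, right has 2 {U, X}.
        Root U: left subtree has 0 nodes { }, right has 1 {X}.
      Root G: left subtree has 0 nodes { }, right has 2 {L, M}.
        Root L: left subtree has 0 nodes { }, right has 1 {M}.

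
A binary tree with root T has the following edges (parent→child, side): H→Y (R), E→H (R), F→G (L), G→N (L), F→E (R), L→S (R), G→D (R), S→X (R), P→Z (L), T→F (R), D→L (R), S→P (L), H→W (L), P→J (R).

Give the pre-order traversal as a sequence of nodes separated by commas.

Pre-order visits the node, then its left subtree, then its right subtree.
Visit T.
At T: no left child.
At T: go right to F.
  Visit F.
  At F: go left to G.
    Visit G.
    At G: go left to N.
      N is a leaf — visit N.
    At G: go right to D.
      Visit D.
      At D: no left child.
      At D: go right to L.
        Visit L.
        At L: no left child.
        At L: go right to S.
          Visit S.
          At S: go left to P.
            Visit P.
            At P: go left to Z.
              Z is a leaf — visit Z.
            At P: go right to J.
              J is a leaf — visit J.
          At S: go right to X.
            X is a leaf — visit X.
  At F: go right to E.
    Visit E.
    At E: no left child.
    At E: go right to H.
      Visit H.
      At H: go left to W.
        W is a leaf — visit W.
      At H: go right to Y.
        Y is a leaf — visit Y.

T, F, G, N, D, L, S, P, Z, J, X, E, H, W, Y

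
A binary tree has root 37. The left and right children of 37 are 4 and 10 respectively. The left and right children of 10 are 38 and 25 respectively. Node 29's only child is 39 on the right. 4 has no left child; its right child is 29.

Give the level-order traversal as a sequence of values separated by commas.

37, 4, 10, 29, 38, 25, 39

Level-order visits nodes level by level from the root, left to right within each level.
Level 0: 37
Level 1: 4, 10
Level 2: 29, 38, 25
Level 3: 39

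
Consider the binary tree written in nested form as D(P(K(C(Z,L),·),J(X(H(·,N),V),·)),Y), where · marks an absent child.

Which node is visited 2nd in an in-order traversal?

C

In-order visits the left subtree, then the node, then the right subtree.
At D: go left to P.
  At P: go left to K.
    At K: go left to C.
      At C: go left to Z.
        Z is a leaf — visit Z.
      Visit C.
      At C: go right to L.
        L is a leaf — visit L.
    Visit K.
    At K: no right child.
  Visit P.
  At P: go right to J.
    At J: go left to X.
      At X: go left to H.
        At H: no left child.
        Visit H.
        At H: go right to N.
          N is a leaf — visit N.
      Visit X.
      At X: go right to V.
        V is a leaf — visit V.
    Visit J.
    At J: no right child.
Visit D.
At D: go right to Y.
  Y is a leaf — visit Y.
Full in-order sequence: Z, C, L, K, P, H, N, X, V, J, D, Y.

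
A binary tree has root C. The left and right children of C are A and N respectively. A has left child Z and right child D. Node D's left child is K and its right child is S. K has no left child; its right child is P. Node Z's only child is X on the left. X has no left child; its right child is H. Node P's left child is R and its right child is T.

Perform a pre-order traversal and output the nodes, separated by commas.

C, A, Z, X, H, D, K, P, R, T, S, N

Pre-order visits the node, then its left subtree, then its right subtree.
Visit C.
At C: go left to A.
  Visit A.
  At A: go left to Z.
    Visit Z.
    At Z: go left to X.
      Visit X.
      At X: no left child.
      At X: go right to H.
        H is a leaf — visit H.
    At Z: no right child.
  At A: go right to D.
    Visit D.
    At D: go left to K.
      Visit K.
      At K: no left child.
      At K: go right to P.
        Visit P.
        At P: go left to R.
          R is a leaf — visit R.
        At P: go right to T.
          T is a leaf — visit T.
    At D: go right to S.
      S is a leaf — visit S.
At C: go right to N.
  N is a leaf — visit N.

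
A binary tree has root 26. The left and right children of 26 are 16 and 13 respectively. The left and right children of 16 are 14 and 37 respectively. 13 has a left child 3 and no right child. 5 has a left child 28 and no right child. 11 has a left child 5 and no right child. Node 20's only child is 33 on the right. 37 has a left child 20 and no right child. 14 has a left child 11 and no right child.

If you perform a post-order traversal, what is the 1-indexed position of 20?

6

Post-order visits the left subtree, then the right subtree, then the node.
At 26: go left to 16.
  At 16: go left to 14.
    At 14: go left to 11.
      At 11: go left to 5.
        At 5: go left to 28.
          28 is a leaf — visit 28.
        At 5: no right child.
        Visit 5.
      At 11: no right child.
      Visit 11.
    At 14: no right child.
    Visit 14.
  At 16: go right to 37.
    At 37: go left to 20.
      At 20: no left child.
      At 20: go right to 33.
        33 is a leaf — visit 33.
      Visit 20.
    At 37: no right child.
    Visit 37.
  Visit 16.
At 26: go right to 13.
  At 13: go left to 3.
    3 is a leaf — visit 3.
  At 13: no right child.
  Visit 13.
Visit 26.
Full post-order sequence: 28, 5, 11, 14, 33, 20, 37, 16, 3, 13, 26.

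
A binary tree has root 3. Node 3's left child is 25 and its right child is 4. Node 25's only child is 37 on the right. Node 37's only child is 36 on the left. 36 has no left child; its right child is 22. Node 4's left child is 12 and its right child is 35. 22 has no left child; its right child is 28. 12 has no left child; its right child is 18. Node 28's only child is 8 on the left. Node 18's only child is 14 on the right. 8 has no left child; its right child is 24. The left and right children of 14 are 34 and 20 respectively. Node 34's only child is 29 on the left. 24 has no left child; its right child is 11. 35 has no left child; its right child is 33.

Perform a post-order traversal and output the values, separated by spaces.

11 24 8 28 22 36 37 25 29 34 20 14 18 12 33 35 4 3

Post-order visits the left subtree, then the right subtree, then the node.
At 3: go left to 25.
  At 25: no left child.
  At 25: go right to 37.
    At 37: go left to 36.
      At 36: no left child.
      At 36: go right to 22.
        At 22: no left child.
        At 22: go right to 28.
          At 28: go left to 8.
            At 8: no left child.
            At 8: go right to 24.
              At 24: no left child.
              At 24: go right to 11.
                11 is a leaf — visit 11.
              Visit 24.
            Visit 8.
          At 28: no right child.
          Visit 28.
        Visit 22.
      Visit 36.
    At 37: no right child.
    Visit 37.
  Visit 25.
At 3: go right to 4.
  At 4: go left to 12.
    At 12: no left child.
    At 12: go right to 18.
      At 18: no left child.
      At 18: go right to 14.
        At 14: go left to 34.
          At 34: go left to 29.
            29 is a leaf — visit 29.
          At 34: no right child.
          Visit 34.
        At 14: go right to 20.
          20 is a leaf — visit 20.
        Visit 14.
      Visit 18.
    Visit 12.
  At 4: go right to 35.
    At 35: no left child.
    At 35: go right to 33.
      33 is a leaf — visit 33.
    Visit 35.
  Visit 4.
Visit 3.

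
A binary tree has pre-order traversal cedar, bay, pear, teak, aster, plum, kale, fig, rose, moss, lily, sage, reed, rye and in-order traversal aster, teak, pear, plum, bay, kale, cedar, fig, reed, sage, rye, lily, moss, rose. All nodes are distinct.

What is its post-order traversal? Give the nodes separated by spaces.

aster teak plum pear kale bay reed rye sage lily moss rose fig cedar

The first element of pre-order is the root; it splits in-order into left and right subtrees.
Root cedar: left subtree has 6 nodes {aster, teak, pear, plum, bay, kale}, right has 7 {fig, reed, sage, rye, lily, moss, rose}.
  Root bay: left subtree has 4 nodes {aster, teak, pear, plum}, right has 1 {kale}.
    Root pear: left subtree has 2 nodes {aster, teak}, right has 1 {plum}.
      Root teak: left subtree has 1 node {aster}, right has 0 { }.
  Root fig: left subtree has 0 nodes { }, right has 6 {reed, sage, rye, lily, moss, rose}.
    Root rose: left subtree has 5 nodes {reed, sage, rye, lily, moss}, right has 0 { }.
      Root moss: left subtree has 4 nodes {reed, sage, rye, lily}, right has 0 { }.
        Root lily: left subtree has 3 nodes {reed, sage, rye}, right has 0 { }.
          Root sage: left subtree has 1 node {reed}, right has 1 {rye}.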